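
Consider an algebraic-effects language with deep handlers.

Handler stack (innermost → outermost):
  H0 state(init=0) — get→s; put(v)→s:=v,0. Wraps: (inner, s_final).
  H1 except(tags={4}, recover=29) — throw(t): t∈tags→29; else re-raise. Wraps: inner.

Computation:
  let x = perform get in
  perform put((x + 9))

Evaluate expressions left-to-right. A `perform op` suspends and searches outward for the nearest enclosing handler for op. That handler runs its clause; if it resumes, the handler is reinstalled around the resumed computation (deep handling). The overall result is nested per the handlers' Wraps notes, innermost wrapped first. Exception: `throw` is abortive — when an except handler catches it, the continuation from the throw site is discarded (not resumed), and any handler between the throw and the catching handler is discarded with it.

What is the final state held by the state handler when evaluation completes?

Answer: 9

Evaluation trace:
get @ H0 ⇒ 0
put(9) @ H0 ⇒ s:=9
H0 returns (0, 9)
H1 returns (0, 9)
= (0, 9)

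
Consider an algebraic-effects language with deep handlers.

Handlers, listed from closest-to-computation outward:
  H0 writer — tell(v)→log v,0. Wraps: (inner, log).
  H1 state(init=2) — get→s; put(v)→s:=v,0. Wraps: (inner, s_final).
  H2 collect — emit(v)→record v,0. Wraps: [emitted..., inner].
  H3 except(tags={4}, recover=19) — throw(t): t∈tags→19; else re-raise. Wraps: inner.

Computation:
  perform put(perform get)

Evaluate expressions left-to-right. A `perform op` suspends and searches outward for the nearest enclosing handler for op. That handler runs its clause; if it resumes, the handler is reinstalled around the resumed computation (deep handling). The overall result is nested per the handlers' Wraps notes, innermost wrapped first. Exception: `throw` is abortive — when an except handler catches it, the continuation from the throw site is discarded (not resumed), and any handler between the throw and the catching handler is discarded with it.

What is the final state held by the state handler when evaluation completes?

Step-by-step:
get @ H1 ⇒ 2
put(2) @ H1 ⇒ s:=2
H0 returns (0, ())
H1 returns ((0, ()), 2)
H2 returns [((0, ()), 2)]
H3 returns [((0, ()), 2)]
= [((0, ()), 2)]

Answer: 2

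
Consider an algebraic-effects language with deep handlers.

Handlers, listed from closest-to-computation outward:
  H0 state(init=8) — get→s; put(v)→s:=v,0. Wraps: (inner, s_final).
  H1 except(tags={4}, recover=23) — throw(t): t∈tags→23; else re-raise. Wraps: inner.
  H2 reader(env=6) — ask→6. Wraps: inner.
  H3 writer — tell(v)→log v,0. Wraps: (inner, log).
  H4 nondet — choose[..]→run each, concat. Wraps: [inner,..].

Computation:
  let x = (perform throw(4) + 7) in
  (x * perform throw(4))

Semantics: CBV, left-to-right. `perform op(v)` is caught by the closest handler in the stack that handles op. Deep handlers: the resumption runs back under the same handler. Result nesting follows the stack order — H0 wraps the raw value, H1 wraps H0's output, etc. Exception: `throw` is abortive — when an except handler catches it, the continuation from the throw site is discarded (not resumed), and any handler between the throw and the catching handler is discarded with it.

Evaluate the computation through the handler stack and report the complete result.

Evaluation trace:
throw(4) @ H1 caught ⇒ 23
H2 returns 23
H3 returns (23, ())
H4 returns [(23, ())]
= [(23, ())]

Answer: [(23, ())]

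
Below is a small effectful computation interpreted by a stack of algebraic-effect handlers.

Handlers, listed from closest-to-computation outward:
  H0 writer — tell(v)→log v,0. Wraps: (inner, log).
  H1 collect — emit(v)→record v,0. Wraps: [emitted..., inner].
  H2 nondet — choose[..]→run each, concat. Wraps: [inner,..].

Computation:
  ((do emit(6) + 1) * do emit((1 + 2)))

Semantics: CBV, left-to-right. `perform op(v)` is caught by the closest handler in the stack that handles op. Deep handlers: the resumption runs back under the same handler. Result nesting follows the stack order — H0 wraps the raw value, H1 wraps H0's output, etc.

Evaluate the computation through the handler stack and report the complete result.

Working:
emit(6) @ H1 ⇒ out+=6
emit(3) @ H1 ⇒ out+=3
H0 returns (0, ())
H1 returns [6, 3, (0, ())]
H2 returns [[6, 3, (0, ())]]
= [[6, 3, (0, ())]]

Answer: [[6, 3, (0, ())]]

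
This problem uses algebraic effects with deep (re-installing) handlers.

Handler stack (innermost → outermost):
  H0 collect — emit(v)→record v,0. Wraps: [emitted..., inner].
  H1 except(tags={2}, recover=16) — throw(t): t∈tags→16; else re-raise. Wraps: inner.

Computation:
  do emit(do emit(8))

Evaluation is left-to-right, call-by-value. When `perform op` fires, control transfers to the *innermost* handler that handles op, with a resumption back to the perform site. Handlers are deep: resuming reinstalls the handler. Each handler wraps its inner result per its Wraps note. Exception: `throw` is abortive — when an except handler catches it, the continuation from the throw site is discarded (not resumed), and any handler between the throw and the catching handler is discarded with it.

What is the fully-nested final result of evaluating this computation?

Answer: [8, 0, 0]

Working:
emit(8) @ H0 ⇒ out+=8
emit(0) @ H0 ⇒ out+=0
H0 returns [8, 0, 0]
H1 returns [8, 0, 0]
= [8, 0, 0]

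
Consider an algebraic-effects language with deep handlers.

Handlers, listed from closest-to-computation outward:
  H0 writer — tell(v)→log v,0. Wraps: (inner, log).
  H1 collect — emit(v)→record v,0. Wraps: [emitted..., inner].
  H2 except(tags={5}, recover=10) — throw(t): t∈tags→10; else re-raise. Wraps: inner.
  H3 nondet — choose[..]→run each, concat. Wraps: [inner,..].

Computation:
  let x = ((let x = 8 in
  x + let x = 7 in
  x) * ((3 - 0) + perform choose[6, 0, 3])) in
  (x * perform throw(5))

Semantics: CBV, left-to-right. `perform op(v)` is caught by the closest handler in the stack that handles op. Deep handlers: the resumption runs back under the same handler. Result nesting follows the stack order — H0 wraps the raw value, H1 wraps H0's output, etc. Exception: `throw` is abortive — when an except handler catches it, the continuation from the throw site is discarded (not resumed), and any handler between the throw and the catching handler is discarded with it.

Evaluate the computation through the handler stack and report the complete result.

Answer: [10, 10, 10]

Working:
choose[6, 0, 3] @ H3
  branch[0] choose=6:
    throw(5) @ H2 caught ⇒ 10
    H3 returns [10]
  branch[1] choose=0:
    throw(5) @ H2 caught ⇒ 10
    H3 returns [10]
  branch[2] choose=3:
    throw(5) @ H2 caught ⇒ 10
    H3 returns [10]
= [10, 10, 10]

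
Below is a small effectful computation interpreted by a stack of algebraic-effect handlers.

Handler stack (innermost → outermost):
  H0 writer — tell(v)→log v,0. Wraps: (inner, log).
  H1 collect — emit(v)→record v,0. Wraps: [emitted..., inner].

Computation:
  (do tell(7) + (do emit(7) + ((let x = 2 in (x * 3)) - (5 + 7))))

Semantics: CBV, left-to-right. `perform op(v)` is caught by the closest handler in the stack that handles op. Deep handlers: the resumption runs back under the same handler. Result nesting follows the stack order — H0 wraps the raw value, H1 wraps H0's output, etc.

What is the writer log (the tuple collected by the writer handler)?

Answer: (7)

Working:
tell(7) @ H0 ⇒ log+=7
emit(7) @ H1 ⇒ out+=7
H0 returns (-6, (7))
H1 returns [7, (-6, (7))]
= [7, (-6, (7))]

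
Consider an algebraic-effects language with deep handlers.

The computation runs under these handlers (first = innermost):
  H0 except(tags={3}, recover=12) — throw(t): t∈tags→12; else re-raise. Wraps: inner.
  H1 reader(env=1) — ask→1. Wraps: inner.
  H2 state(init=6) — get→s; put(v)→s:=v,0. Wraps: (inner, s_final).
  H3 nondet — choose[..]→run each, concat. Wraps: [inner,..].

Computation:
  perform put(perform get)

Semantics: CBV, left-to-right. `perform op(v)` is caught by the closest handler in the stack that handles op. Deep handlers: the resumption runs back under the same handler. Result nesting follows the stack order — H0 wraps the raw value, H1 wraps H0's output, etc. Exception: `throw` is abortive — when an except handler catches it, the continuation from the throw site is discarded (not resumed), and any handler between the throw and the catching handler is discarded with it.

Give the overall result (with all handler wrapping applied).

Answer: [(0, 6)]

Evaluation trace:
get @ H2 ⇒ 6
put(6) @ H2 ⇒ s:=6
H0 returns 0
H1 returns 0
H2 returns (0, 6)
H3 returns [(0, 6)]
= [(0, 6)]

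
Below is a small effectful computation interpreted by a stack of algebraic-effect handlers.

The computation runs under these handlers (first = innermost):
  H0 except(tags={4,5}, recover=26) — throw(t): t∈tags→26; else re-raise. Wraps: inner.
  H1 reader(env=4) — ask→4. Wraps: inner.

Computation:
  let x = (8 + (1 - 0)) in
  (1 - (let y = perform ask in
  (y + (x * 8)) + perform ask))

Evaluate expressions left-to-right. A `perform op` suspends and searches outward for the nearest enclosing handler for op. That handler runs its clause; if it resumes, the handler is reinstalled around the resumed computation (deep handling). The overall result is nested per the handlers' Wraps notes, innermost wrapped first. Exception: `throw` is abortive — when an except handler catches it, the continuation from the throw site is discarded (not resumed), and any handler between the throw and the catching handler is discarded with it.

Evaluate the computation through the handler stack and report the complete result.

Step-by-step:
ask @ H1 ⇒ 4
ask @ H1 ⇒ 4
H0 returns -79
H1 returns -79
= -79

Answer: -79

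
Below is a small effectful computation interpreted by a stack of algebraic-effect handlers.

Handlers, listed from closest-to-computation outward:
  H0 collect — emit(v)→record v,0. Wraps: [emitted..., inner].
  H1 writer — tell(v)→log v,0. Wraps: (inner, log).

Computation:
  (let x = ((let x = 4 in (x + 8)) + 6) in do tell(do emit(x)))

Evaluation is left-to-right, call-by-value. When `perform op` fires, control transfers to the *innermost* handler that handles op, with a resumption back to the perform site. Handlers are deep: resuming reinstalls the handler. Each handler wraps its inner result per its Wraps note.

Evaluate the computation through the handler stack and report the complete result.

Answer: ([18, 0], (0))

Evaluation trace:
emit(18) @ H0 ⇒ out+=18
tell(0) @ H1 ⇒ log+=0
H0 returns [18, 0]
H1 returns ([18, 0], (0))
= ([18, 0], (0))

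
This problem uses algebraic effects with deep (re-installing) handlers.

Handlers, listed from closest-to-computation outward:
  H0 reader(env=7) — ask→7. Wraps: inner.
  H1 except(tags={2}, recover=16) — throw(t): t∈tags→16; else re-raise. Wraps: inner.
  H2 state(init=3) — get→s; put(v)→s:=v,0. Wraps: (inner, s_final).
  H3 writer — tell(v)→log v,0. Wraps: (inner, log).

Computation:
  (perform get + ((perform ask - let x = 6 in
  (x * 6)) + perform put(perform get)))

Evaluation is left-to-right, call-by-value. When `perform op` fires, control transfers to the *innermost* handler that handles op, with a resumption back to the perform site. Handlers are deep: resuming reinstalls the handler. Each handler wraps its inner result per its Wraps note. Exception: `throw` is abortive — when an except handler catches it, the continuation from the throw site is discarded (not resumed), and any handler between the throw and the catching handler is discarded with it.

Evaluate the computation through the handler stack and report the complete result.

Answer: ((-26, 3), ())

Step-by-step:
get @ H2 ⇒ 3
ask @ H0 ⇒ 7
get @ H2 ⇒ 3
put(3) @ H2 ⇒ s:=3
H0 returns -26
H1 returns -26
H2 returns (-26, 3)
H3 returns ((-26, 3), ())
= ((-26, 3), ())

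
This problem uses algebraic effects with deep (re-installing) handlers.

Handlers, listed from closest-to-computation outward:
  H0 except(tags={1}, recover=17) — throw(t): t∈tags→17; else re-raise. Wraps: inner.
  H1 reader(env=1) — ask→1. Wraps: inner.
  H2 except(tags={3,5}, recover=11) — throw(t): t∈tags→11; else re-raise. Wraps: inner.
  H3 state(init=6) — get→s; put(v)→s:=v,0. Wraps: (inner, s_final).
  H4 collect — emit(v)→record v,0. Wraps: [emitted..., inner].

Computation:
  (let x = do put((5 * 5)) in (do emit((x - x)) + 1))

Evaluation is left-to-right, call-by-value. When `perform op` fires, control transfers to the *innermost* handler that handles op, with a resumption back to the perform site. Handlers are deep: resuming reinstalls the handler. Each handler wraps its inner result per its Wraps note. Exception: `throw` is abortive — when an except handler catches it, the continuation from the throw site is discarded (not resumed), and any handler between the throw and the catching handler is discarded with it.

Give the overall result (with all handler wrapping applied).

Answer: [0, (1, 25)]

Working:
put(25) @ H3 ⇒ s:=25
emit(0) @ H4 ⇒ out+=0
H0 returns 1
H1 returns 1
H2 returns 1
H3 returns (1, 25)
H4 returns [0, (1, 25)]
= [0, (1, 25)]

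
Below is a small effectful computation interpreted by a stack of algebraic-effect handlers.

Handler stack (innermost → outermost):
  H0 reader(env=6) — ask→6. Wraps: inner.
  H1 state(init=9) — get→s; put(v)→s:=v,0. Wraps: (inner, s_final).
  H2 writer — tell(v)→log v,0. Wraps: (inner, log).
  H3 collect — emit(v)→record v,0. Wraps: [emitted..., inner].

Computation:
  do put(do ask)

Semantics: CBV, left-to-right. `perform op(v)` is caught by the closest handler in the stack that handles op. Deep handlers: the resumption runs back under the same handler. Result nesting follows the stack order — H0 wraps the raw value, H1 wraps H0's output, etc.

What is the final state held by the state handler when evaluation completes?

Answer: 6

Step-by-step:
ask @ H0 ⇒ 6
put(6) @ H1 ⇒ s:=6
H0 returns 0
H1 returns (0, 6)
H2 returns ((0, 6), ())
H3 returns [((0, 6), ())]
= [((0, 6), ())]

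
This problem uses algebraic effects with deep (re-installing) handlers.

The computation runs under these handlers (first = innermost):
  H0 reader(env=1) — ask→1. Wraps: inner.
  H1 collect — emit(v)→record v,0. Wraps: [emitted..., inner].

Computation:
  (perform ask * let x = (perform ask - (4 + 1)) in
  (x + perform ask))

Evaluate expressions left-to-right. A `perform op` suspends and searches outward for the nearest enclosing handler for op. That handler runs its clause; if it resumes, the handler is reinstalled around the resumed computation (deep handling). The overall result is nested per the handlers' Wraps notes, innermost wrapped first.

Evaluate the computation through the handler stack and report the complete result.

Answer: [-3]

Step-by-step:
ask @ H0 ⇒ 1
ask @ H0 ⇒ 1
ask @ H0 ⇒ 1
H0 returns -3
H1 returns [-3]
= [-3]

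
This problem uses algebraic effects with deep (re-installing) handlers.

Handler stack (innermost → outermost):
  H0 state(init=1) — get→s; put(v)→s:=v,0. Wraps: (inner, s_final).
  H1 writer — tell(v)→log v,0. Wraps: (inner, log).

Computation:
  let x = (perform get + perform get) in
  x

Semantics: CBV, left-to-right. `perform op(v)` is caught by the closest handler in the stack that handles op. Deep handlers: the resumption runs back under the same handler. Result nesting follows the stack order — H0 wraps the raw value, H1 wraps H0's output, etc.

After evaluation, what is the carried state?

Answer: 1

Step-by-step:
get @ H0 ⇒ 1
get @ H0 ⇒ 1
H0 returns (2, 1)
H1 returns ((2, 1), ())
= ((2, 1), ())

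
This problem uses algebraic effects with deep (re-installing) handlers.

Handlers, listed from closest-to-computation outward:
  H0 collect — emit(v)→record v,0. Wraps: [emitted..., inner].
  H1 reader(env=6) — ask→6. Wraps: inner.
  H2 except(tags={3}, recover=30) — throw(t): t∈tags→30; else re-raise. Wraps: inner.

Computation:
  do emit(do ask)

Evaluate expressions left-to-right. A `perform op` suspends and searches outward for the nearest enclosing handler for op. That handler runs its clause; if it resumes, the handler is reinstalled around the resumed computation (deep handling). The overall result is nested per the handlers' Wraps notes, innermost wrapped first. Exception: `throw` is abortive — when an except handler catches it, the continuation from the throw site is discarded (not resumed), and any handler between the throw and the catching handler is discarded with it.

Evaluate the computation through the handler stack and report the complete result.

Answer: [6, 0]

Working:
ask @ H1 ⇒ 6
emit(6) @ H0 ⇒ out+=6
H0 returns [6, 0]
H1 returns [6, 0]
H2 returns [6, 0]
= [6, 0]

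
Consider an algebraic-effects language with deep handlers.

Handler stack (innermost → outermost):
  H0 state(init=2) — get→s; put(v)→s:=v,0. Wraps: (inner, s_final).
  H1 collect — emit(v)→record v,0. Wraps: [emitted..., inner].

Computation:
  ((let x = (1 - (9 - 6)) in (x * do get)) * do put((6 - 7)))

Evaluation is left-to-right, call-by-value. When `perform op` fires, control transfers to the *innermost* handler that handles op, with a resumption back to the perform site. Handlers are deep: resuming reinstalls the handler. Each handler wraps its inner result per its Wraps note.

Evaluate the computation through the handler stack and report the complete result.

Answer: [(0, -1)]

Evaluation trace:
get @ H0 ⇒ 2
put(-1) @ H0 ⇒ s:=-1
H0 returns (0, -1)
H1 returns [(0, -1)]
= [(0, -1)]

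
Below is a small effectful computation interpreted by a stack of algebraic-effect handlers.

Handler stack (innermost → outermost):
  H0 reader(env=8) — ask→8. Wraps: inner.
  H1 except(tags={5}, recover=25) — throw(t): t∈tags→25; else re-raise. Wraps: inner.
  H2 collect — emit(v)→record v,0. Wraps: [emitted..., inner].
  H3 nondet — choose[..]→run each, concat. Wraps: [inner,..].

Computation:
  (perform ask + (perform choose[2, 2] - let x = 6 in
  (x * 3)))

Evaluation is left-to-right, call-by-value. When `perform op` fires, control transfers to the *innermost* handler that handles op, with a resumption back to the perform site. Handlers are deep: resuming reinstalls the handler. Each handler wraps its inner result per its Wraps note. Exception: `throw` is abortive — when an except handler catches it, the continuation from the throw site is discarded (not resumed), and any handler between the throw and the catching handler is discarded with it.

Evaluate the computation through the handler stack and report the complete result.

Answer: [[-8], [-8]]

Evaluation trace:
ask @ H0 ⇒ 8
choose[2, 2] @ H3
  branch[0] choose=2:
    H0 returns -8
    H1 returns -8
    H2 returns [-8]
    H3 returns [[-8]]
  branch[1] choose=2:
    H0 returns -8
    H1 returns -8
    H2 returns [-8]
    H3 returns [[-8]]
= [[-8], [-8]]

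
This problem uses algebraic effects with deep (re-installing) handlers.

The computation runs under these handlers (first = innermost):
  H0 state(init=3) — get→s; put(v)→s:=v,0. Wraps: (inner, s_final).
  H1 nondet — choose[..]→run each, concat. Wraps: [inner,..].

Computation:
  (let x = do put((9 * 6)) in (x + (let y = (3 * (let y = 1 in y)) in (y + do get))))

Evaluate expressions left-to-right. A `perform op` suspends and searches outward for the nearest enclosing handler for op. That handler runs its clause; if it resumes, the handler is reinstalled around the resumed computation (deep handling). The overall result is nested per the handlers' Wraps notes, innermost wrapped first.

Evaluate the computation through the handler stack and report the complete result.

Evaluation trace:
put(54) @ H0 ⇒ s:=54
get @ H0 ⇒ 54
H0 returns (57, 54)
H1 returns [(57, 54)]
= [(57, 54)]

Answer: [(57, 54)]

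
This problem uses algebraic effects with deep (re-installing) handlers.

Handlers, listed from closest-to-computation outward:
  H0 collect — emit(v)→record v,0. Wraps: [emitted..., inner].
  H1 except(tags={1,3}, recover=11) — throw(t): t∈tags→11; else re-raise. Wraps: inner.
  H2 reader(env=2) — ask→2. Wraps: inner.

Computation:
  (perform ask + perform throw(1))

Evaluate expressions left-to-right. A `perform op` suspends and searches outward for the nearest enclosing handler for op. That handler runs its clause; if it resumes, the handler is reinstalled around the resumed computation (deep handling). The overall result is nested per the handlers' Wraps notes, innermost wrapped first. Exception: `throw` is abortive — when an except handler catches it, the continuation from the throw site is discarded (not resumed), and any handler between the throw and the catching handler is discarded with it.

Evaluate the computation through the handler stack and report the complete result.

Step-by-step:
ask @ H2 ⇒ 2
throw(1) @ H1 caught ⇒ 11
H2 returns 11
= 11

Answer: 11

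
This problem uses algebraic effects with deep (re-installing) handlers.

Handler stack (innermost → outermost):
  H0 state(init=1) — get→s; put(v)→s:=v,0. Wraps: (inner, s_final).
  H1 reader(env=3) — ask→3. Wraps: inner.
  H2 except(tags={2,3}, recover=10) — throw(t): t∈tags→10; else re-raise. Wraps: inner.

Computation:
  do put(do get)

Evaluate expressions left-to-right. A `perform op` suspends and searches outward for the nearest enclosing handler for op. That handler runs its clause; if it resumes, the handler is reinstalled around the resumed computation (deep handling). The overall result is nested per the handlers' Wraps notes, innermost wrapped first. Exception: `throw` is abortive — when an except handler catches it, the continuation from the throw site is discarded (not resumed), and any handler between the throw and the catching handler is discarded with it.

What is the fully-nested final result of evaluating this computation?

Evaluation trace:
get @ H0 ⇒ 1
put(1) @ H0 ⇒ s:=1
H0 returns (0, 1)
H1 returns (0, 1)
H2 returns (0, 1)
= (0, 1)

Answer: (0, 1)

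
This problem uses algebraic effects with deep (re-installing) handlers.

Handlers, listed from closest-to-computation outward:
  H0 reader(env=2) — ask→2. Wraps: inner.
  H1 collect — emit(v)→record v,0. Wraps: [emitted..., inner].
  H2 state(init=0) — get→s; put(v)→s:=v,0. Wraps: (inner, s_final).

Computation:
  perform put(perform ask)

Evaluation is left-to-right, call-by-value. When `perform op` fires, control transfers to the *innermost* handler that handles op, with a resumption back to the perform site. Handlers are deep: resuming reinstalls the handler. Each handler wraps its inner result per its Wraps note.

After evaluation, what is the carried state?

Answer: 2

Step-by-step:
ask @ H0 ⇒ 2
put(2) @ H2 ⇒ s:=2
H0 returns 0
H1 returns [0]
H2 returns ([0], 2)
= ([0], 2)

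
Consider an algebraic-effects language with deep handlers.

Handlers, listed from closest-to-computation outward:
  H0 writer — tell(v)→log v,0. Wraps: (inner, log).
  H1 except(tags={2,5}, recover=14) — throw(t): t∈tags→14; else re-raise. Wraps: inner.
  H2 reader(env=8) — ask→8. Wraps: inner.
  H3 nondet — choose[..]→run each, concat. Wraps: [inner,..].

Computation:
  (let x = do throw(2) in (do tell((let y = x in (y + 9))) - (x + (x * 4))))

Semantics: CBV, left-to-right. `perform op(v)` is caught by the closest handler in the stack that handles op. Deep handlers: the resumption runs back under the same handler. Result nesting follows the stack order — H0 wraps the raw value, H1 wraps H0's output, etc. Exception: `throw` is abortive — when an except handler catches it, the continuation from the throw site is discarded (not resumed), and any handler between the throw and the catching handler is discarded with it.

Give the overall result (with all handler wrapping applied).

Answer: [14]

Step-by-step:
throw(2) @ H1 caught ⇒ 14
H2 returns 14
H3 returns [14]
= [14]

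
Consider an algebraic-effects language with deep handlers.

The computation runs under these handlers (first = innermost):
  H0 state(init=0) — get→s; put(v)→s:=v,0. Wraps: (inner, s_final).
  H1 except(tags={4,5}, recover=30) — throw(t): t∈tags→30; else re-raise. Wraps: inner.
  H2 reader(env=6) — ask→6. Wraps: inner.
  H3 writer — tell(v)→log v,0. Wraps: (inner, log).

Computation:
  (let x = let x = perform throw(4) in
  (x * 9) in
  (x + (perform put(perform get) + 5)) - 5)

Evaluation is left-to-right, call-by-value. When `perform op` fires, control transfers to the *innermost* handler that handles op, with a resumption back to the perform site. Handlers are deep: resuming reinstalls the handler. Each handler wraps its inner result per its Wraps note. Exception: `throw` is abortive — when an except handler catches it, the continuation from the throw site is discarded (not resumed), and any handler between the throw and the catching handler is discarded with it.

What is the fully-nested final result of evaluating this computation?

Evaluation trace:
throw(4) @ H1 caught ⇒ 30
H2 returns 30
H3 returns (30, ())
= (30, ())

Answer: (30, ())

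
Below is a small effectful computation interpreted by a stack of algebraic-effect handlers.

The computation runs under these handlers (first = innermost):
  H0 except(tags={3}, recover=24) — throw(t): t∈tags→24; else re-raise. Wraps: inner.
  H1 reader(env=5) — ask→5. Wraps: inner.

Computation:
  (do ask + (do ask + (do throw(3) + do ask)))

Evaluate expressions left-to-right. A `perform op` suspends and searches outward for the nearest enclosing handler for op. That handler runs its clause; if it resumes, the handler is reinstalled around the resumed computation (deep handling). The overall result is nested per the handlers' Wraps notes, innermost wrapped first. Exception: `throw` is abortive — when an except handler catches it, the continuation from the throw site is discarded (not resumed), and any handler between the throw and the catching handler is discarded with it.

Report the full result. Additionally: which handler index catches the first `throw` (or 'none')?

Answer: 24 ; first throw caught by: H0

Step-by-step:
ask @ H1 ⇒ 5
ask @ H1 ⇒ 5
throw(3) @ H0 caught ⇒ 24
H1 returns 24
= 24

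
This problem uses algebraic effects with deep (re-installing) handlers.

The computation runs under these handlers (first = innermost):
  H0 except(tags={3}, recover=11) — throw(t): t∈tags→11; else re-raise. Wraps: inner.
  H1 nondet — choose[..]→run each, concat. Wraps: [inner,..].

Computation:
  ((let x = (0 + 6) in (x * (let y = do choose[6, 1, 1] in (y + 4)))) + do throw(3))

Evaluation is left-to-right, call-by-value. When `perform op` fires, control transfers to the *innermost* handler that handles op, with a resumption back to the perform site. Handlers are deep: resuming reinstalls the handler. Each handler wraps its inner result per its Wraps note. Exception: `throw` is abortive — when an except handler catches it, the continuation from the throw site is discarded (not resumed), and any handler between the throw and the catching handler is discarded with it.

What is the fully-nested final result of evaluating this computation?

Evaluation trace:
choose[6, 1, 1] @ H1
  branch[0] choose=6:
    throw(3) @ H0 caught ⇒ 11
    H1 returns [11]
  branch[1] choose=1:
    throw(3) @ H0 caught ⇒ 11
    H1 returns [11]
  branch[2] choose=1:
    throw(3) @ H0 caught ⇒ 11
    H1 returns [11]
= [11, 11, 11]

Answer: [11, 11, 11]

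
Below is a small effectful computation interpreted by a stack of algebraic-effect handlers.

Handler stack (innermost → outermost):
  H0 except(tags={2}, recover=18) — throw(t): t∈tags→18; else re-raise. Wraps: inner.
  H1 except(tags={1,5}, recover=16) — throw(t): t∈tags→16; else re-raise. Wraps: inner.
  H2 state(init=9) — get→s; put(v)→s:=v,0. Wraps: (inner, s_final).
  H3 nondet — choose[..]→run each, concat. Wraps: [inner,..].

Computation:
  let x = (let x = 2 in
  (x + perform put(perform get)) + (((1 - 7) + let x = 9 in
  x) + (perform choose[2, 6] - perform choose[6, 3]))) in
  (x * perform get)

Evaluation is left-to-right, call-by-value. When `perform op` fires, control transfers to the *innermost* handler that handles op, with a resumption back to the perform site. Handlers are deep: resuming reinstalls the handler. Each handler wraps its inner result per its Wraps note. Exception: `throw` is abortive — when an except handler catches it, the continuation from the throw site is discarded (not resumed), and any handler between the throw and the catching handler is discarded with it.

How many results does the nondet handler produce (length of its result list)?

Evaluation trace:
get @ H2 ⇒ 9
put(9) @ H2 ⇒ s:=9
choose[2, 6] @ H3
  branch[0] choose=2:
    choose[6, 3] @ H3
      branch[0] choose=6:
        get @ H2 ⇒ 9
        H0 returns 9
        H1 returns 9
        H2 returns (9, 9)
        H3 returns [(9, 9)]
      branch[1] choose=3:
        get @ H2 ⇒ 9
        H0 returns 36
        H1 returns 36
        H2 returns (36, 9)
        H3 returns [(36, 9)]
  branch[1] choose=6:
    choose[6, 3] @ H3
      branch[0] choose=6:
        get @ H2 ⇒ 9
        H0 returns 45
        H1 returns 45
        H2 returns (45, 9)
        H3 returns [(45, 9)]
      branch[1] choose=3:
        get @ H2 ⇒ 9
        H0 returns 72
        H1 returns 72
        H2 returns (72, 9)
        H3 returns [(72, 9)]
= [(9, 9), (36, 9), (45, 9), (72, 9)]

Answer: 4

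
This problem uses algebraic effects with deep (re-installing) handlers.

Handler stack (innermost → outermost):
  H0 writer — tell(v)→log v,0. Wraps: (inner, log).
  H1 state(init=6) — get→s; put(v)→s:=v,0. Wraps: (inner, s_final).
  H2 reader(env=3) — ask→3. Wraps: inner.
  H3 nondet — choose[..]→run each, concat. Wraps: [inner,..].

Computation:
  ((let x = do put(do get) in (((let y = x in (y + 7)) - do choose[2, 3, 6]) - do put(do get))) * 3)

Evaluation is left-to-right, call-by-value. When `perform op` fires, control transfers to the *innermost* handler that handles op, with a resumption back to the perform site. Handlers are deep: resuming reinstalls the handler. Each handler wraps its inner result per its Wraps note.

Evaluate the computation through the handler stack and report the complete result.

Working:
get @ H1 ⇒ 6
put(6) @ H1 ⇒ s:=6
choose[2, 3, 6] @ H3
  branch[0] choose=2:
    get @ H1 ⇒ 6
    put(6) @ H1 ⇒ s:=6
    H0 returns (15, ())
    H1 returns ((15, ()), 6)
    H2 returns ((15, ()), 6)
    H3 returns [((15, ()), 6)]
  branch[1] choose=3:
    get @ H1 ⇒ 6
    put(6) @ H1 ⇒ s:=6
    H0 returns (12, ())
    H1 returns ((12, ()), 6)
    H2 returns ((12, ()), 6)
    H3 returns [((12, ()), 6)]
  branch[2] choose=6:
    get @ H1 ⇒ 6
    put(6) @ H1 ⇒ s:=6
    H0 returns (3, ())
    H1 returns ((3, ()), 6)
    H2 returns ((3, ()), 6)
    H3 returns [((3, ()), 6)]
= [((15, ()), 6), ((12, ()), 6), ((3, ()), 6)]

Answer: [((15, ()), 6), ((12, ()), 6), ((3, ()), 6)]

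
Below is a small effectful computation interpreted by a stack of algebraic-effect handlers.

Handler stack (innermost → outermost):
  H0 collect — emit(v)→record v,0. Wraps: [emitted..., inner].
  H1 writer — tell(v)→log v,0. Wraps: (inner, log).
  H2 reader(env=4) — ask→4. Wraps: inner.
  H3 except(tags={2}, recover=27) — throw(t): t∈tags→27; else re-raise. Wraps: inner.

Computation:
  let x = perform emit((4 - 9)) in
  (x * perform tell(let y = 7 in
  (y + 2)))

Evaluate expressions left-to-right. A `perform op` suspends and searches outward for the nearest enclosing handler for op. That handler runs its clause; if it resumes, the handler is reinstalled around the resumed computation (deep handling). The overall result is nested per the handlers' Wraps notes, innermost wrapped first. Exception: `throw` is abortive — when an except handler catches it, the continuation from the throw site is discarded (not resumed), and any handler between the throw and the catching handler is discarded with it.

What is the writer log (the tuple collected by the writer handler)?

Step-by-step:
emit(-5) @ H0 ⇒ out+=-5
tell(9) @ H1 ⇒ log+=9
H0 returns [-5, 0]
H1 returns ([-5, 0], (9))
H2 returns ([-5, 0], (9))
H3 returns ([-5, 0], (9))
= ([-5, 0], (9))

Answer: (9)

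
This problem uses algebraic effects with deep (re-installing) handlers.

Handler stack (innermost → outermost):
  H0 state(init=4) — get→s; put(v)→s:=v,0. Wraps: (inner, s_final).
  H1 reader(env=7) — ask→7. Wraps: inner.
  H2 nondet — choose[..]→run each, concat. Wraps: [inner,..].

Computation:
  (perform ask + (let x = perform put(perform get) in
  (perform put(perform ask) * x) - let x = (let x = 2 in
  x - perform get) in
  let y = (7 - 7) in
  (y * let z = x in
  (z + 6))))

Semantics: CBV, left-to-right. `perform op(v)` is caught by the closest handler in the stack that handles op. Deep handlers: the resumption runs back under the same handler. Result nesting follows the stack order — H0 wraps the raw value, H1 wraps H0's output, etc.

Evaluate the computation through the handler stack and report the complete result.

Answer: [(7, 7)]

Step-by-step:
ask @ H1 ⇒ 7
get @ H0 ⇒ 4
put(4) @ H0 ⇒ s:=4
ask @ H1 ⇒ 7
put(7) @ H0 ⇒ s:=7
get @ H0 ⇒ 7
H0 returns (7, 7)
H1 returns (7, 7)
H2 returns [(7, 7)]
= [(7, 7)]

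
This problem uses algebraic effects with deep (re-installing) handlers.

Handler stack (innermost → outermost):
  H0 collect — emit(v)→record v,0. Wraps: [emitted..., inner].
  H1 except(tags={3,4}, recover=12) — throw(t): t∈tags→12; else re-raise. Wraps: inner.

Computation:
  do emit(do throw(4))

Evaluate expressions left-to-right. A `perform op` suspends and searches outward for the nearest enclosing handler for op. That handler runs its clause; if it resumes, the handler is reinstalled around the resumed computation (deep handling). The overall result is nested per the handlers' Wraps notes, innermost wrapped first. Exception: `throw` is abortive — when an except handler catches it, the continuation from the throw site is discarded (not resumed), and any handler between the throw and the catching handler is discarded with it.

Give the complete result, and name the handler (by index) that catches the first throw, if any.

Working:
throw(4) @ H1 caught ⇒ 12
= 12

Answer: 12 ; first throw caught by: H1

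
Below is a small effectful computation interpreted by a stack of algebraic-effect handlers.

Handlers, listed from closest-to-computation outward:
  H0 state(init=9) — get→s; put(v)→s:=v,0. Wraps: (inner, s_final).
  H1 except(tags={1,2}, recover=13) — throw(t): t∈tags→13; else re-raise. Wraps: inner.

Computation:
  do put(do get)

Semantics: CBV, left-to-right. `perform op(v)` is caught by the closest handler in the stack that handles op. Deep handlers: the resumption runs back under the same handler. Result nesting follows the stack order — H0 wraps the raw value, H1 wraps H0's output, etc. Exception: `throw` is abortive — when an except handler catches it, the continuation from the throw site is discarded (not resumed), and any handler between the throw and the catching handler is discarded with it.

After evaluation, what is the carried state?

Working:
get @ H0 ⇒ 9
put(9) @ H0 ⇒ s:=9
H0 returns (0, 9)
H1 returns (0, 9)
= (0, 9)

Answer: 9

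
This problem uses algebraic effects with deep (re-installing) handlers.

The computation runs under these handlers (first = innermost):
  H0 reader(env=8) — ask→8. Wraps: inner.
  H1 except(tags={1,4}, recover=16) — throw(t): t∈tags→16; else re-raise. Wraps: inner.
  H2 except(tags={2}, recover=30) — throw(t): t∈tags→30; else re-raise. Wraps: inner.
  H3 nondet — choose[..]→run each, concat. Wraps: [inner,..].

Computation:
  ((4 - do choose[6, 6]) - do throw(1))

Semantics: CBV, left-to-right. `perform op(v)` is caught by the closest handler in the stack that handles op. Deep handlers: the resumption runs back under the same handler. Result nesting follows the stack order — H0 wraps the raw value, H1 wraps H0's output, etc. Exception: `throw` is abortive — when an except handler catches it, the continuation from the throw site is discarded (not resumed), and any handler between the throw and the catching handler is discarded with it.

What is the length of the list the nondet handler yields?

Working:
choose[6, 6] @ H3
  branch[0] choose=6:
    throw(1) @ H1 caught ⇒ 16
    H2 returns 16
    H3 returns [16]
  branch[1] choose=6:
    throw(1) @ H1 caught ⇒ 16
    H2 returns 16
    H3 returns [16]
= [16, 16]

Answer: 2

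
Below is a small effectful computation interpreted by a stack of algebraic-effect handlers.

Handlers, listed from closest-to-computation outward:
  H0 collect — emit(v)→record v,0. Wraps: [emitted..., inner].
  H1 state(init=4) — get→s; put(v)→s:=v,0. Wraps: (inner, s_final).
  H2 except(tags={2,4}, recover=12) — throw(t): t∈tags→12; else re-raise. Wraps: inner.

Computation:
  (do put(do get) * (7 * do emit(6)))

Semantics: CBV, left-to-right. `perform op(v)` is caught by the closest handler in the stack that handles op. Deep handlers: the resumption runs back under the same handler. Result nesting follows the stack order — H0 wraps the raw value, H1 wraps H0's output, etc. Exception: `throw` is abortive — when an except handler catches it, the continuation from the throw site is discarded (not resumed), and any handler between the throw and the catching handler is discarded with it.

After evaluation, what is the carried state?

Answer: 4

Evaluation trace:
get @ H1 ⇒ 4
put(4) @ H1 ⇒ s:=4
emit(6) @ H0 ⇒ out+=6
H0 returns [6, 0]
H1 returns ([6, 0], 4)
H2 returns ([6, 0], 4)
= ([6, 0], 4)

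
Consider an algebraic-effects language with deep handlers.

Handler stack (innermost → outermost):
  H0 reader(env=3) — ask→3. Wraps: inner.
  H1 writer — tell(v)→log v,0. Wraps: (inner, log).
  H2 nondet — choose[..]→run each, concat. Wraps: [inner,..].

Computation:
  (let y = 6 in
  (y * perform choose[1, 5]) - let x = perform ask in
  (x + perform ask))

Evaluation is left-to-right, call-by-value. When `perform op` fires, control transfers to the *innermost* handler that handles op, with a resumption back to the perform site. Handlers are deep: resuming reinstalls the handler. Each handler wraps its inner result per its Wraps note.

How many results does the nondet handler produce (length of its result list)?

Answer: 2

Evaluation trace:
choose[1, 5] @ H2
  branch[0] choose=1:
    ask @ H0 ⇒ 3
    ask @ H0 ⇒ 3
    H0 returns 0
    H1 returns (0, ())
    H2 returns [(0, ())]
  branch[1] choose=5:
    ask @ H0 ⇒ 3
    ask @ H0 ⇒ 3
    H0 returns 24
    H1 returns (24, ())
    H2 returns [(24, ())]
= [(0, ()), (24, ())]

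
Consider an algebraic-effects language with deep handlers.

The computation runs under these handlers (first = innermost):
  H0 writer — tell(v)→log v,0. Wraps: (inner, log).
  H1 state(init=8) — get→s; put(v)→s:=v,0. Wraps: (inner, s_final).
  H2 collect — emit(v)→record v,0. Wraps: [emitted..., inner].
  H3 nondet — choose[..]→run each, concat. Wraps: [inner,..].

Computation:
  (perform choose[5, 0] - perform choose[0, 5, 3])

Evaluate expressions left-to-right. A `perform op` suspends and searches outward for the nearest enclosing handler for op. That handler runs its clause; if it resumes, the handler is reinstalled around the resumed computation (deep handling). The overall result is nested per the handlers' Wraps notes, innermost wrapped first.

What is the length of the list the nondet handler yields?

Answer: 6

Working:
choose[5, 0] @ H3
  branch[0] choose=5:
    choose[0, 5, 3] @ H3
      branch[0] choose=0:
        H0 returns (5, ())
        H1 returns ((5, ()), 8)
        H2 returns [((5, ()), 8)]
        H3 returns [[((5, ()), 8)]]
      branch[1] choose=5:
        H0 returns (0, ())
        H1 returns ((0, ()), 8)
        H2 returns [((0, ()), 8)]
        H3 returns [[((0, ()), 8)]]
      branch[2] choose=3:
        H0 returns (2, ())
        H1 returns ((2, ()), 8)
        H2 returns [((2, ()), 8)]
        H3 returns [[((2, ()), 8)]]
  branch[1] choose=0:
    choose[0, 5, 3] @ H3
      branch[0] choose=0:
        H0 returns (0, ())
        H1 returns ((0, ()), 8)
        H2 returns [((0, ()), 8)]
        H3 returns [[((0, ()), 8)]]
      branch[1] choose=5:
        H0 returns (-5, ())
        H1 returns ((-5, ()), 8)
        H2 returns [((-5, ()), 8)]
        H3 returns [[((-5, ()), 8)]]
      branch[2] choose=3:
        H0 returns (-3, ())
        H1 returns ((-3, ()), 8)
        H2 returns [((-3, ()), 8)]
        H3 returns [[((-3, ()), 8)]]
= [[((5, ()), 8)], [((0, ()), 8)], [((2, ()), 8)], [((0, ()), 8)], [((-5, ()), 8)], [((-3, ()), 8)]]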